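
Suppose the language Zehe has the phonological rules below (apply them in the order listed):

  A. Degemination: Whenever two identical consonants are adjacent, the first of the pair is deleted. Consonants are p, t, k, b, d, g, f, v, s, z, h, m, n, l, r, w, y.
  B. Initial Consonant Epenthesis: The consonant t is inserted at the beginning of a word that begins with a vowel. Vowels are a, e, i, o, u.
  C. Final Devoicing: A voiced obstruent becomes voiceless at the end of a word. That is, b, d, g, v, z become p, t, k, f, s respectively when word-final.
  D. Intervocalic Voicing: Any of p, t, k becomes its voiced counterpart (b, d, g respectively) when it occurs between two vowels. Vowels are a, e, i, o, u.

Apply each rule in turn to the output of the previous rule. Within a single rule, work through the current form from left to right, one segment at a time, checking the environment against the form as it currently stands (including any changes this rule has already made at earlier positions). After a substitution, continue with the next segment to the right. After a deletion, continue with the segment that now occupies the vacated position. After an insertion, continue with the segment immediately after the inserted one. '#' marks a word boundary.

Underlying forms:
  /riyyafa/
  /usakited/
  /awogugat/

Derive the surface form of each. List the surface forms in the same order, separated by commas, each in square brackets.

/riyyafa/:
  A Degemination: [riyyafa] → [riyafa]
  B Initial Consonant Epenthesis: no change — [riyafa]
  C Final Devoicing: no change — [riyafa]
  D Intervocalic Voicing: no change — [riyafa]
/usakited/:
  A Degemination: no change — [usakited]
  B Initial Consonant Epenthesis: [usakited] → [tusakited]
  C Final Devoicing: [tusakited] → [tusakitet]
  D Intervocalic Voicing: [tusakitet] → [tusagidet]
/awogugat/:
  A Degemination: no change — [awogugat]
  B Initial Consonant Epenthesis: [awogugat] → [tawogugat]
  C Final Devoicing: no change — [tawogugat]
  D Intervocalic Voicing: no change — [tawogugat]

[riyafa], [tusagidet], [tawogugat]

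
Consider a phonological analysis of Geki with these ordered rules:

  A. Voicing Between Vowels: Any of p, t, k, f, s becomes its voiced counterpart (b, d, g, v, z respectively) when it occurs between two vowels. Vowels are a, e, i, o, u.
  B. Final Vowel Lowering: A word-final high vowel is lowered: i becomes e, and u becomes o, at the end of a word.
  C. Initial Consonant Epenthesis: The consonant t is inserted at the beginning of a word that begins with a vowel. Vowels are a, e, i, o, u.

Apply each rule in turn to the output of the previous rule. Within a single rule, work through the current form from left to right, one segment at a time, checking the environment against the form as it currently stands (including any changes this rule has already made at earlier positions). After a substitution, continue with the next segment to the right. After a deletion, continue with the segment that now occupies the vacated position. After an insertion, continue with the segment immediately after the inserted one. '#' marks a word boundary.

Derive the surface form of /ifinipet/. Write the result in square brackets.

A Voicing Between Vowels: [ifinipet] → [ivinibet]
B Final Vowel Lowering: no change — [ivinibet]
C Initial Consonant Epenthesis: [ivinibet] → [tivinibet]

[tivinibet]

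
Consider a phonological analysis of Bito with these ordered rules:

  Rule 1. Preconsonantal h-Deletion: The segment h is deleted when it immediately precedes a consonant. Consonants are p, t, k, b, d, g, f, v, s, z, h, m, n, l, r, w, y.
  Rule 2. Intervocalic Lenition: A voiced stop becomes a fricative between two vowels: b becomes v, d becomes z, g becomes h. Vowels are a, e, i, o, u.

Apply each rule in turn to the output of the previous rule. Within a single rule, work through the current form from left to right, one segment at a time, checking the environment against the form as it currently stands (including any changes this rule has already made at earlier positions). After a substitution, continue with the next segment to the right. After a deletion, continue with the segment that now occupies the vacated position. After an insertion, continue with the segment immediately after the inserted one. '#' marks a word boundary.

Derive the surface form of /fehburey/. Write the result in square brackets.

Rule 1 Preconsonantal h-Deletion: [fehburey] → [feburey]
Rule 2 Intervocalic Lenition: [feburey] → [fevurey]

[fevurey]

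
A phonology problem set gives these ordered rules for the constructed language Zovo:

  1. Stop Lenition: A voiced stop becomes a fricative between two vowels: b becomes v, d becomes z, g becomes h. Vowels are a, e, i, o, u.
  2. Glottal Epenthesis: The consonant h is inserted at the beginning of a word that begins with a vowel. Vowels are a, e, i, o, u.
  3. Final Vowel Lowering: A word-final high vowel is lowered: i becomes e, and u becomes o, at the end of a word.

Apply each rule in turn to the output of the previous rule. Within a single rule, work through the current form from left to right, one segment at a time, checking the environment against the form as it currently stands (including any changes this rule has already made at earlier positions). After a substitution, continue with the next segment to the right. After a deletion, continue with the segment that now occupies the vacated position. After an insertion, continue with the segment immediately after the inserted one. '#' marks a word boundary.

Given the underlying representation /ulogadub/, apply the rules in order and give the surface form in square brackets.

1 Stop Lenition: [ulogadub] → [ulohazub]
2 Glottal Epenthesis: [ulohazub] → [hulohazub]
3 Final Vowel Lowering: no change — [hulohazub]

[hulohazub]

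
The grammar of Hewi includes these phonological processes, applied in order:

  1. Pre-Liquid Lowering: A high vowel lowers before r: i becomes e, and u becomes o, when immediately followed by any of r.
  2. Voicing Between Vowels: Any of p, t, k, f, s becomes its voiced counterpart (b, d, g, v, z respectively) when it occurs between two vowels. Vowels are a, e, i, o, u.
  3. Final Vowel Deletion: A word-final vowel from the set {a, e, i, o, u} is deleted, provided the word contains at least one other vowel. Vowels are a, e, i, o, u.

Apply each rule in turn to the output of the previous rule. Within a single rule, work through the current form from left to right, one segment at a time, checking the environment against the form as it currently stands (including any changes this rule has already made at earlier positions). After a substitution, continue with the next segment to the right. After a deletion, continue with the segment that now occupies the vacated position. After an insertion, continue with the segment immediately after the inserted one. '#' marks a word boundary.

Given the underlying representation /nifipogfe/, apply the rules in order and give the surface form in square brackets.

[nivibogf]

1 Pre-Liquid Lowering: no change — [nifipogfe]
2 Voicing Between Vowels: [nifipogfe] → [nivibogfe]
3 Final Vowel Deletion: [nivibogfe] → [nivibogf]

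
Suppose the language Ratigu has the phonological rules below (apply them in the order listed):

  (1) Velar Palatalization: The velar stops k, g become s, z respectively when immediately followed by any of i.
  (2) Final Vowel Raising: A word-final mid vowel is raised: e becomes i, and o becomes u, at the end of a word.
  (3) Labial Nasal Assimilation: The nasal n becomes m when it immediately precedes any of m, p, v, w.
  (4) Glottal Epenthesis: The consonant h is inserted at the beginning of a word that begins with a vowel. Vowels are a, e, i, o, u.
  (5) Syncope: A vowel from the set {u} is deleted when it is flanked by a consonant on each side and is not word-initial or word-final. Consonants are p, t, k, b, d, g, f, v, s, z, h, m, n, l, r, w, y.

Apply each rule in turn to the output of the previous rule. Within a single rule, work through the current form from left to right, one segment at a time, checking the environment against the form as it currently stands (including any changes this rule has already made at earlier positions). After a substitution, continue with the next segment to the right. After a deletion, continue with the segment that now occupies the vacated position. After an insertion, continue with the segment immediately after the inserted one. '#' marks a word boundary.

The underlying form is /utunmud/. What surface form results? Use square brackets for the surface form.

(1) Velar Palatalization: no change — [utunmud]
(2) Final Vowel Raising: no change — [utunmud]
(3) Labial Nasal Assimilation: [utunmud] → [utummud]
(4) Glottal Epenthesis: [utummud] → [hutummud]
(5) Syncope: [hutummud] → [htmmd]

[htmmd]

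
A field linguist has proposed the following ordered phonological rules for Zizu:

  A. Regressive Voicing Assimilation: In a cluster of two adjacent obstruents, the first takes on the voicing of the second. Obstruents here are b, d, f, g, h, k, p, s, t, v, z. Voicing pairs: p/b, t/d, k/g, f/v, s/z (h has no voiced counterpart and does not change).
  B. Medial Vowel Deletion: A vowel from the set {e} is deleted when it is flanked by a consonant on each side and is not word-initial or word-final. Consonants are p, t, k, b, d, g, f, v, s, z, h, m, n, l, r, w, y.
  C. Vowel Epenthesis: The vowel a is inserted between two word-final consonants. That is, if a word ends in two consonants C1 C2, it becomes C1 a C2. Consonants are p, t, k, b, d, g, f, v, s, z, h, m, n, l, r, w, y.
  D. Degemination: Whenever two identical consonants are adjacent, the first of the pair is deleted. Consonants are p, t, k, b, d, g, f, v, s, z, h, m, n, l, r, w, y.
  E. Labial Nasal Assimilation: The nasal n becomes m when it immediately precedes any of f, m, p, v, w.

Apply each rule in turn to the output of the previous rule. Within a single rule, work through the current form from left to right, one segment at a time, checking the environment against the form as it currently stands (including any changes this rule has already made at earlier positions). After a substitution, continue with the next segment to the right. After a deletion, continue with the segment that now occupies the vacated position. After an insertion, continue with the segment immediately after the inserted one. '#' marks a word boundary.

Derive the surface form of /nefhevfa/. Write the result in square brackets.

A Regressive Voicing Assimilation: [nefhevfa] → [nefheffa]
B Medial Vowel Deletion: [nefheffa] → [nfhffa]
C Vowel Epenthesis: no change — [nfhffa]
D Degemination: [nfhffa] → [nfhfa]
E Labial Nasal Assimilation: [nfhfa] → [mfhfa]

[mfhfa]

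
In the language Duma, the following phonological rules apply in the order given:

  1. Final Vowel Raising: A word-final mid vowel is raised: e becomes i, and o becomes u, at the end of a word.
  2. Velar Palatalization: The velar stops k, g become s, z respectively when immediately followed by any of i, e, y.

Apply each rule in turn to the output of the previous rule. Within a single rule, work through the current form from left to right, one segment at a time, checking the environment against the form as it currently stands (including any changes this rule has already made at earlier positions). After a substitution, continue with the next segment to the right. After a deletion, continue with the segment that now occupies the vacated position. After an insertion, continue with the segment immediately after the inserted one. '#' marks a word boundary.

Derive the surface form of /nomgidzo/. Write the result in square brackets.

1 Final Vowel Raising: [nomgidzo] → [nomgidzu]
2 Velar Palatalization: [nomgidzu] → [nomzidzu]

[nomzidzu]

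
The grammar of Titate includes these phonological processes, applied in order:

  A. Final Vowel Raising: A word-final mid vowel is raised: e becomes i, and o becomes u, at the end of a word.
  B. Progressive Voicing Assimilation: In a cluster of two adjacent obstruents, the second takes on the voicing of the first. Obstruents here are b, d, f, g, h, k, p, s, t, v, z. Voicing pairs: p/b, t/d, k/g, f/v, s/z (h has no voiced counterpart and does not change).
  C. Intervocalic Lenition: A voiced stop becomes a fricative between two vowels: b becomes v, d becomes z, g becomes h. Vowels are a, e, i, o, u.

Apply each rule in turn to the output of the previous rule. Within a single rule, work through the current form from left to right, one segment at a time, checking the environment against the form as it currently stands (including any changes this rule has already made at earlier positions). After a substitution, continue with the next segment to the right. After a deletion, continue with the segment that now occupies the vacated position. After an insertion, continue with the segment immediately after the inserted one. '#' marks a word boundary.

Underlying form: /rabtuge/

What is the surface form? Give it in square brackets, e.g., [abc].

A Final Vowel Raising: [rabtuge] → [rabtugi]
B Progressive Voicing Assimilation: [rabtugi] → [rabdugi]
C Intervocalic Lenition: [rabdugi] → [rabduhi]

[rabduhi]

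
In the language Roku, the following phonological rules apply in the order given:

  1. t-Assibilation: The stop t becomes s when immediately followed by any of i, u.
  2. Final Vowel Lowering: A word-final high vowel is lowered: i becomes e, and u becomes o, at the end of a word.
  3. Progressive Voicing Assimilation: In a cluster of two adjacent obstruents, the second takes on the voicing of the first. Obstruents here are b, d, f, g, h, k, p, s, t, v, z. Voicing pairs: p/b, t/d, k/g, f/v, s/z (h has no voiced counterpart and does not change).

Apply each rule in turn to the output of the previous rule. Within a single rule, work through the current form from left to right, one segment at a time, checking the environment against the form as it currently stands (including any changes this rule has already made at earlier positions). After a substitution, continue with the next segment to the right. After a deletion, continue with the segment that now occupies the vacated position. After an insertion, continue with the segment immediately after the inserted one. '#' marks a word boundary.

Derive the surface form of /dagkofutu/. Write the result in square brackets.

[daggofuso]

1 t-Assibilation: [dagkofutu] → [dagkofusu]
2 Final Vowel Lowering: [dagkofusu] → [dagkofuso]
3 Progressive Voicing Assimilation: [dagkofuso] → [daggofuso]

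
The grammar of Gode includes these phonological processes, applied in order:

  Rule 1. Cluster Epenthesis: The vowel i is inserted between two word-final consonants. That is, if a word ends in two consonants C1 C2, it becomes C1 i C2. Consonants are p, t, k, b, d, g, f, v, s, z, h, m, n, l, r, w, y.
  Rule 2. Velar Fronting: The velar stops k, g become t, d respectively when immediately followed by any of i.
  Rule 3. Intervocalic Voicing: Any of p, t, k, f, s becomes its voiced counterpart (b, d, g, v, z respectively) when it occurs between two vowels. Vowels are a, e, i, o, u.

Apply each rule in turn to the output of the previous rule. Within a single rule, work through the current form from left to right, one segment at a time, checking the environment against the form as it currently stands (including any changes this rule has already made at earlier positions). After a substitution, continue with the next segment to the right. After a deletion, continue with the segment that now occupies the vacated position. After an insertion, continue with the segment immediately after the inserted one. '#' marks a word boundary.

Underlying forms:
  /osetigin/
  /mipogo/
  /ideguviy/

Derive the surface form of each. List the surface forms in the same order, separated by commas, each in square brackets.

[ozedidin], [mibogo], [ideguviy]

/osetigin/:
  Rule 1 Cluster Epenthesis: no change — [osetigin]
  Rule 2 Velar Fronting: [osetigin] → [osetidin]
  Rule 3 Intervocalic Voicing: [osetidin] → [ozedidin]
/mipogo/:
  Rule 1 Cluster Epenthesis: no change — [mipogo]
  Rule 2 Velar Fronting: no change — [mipogo]
  Rule 3 Intervocalic Voicing: [mipogo] → [mibogo]
/ideguviy/:
  Rule 1 Cluster Epenthesis: no change — [ideguviy]
  Rule 2 Velar Fronting: no change — [ideguviy]
  Rule 3 Intervocalic Voicing: no change — [ideguviy]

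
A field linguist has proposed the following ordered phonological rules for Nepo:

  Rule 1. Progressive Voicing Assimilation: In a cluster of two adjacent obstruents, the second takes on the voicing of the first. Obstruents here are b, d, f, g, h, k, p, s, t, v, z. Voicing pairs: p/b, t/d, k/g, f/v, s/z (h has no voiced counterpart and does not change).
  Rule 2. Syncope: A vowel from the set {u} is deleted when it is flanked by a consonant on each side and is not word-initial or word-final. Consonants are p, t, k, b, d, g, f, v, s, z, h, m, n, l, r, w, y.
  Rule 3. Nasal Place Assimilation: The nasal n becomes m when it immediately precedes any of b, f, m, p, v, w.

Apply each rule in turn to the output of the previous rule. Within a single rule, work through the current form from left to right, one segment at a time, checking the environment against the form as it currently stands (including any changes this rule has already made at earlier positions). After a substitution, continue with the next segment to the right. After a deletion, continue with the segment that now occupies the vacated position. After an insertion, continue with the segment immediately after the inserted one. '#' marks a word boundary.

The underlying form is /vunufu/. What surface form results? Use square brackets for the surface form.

[vmfu]

Rule 1 Progressive Voicing Assimilation: no change — [vunufu]
Rule 2 Syncope: [vunufu] → [vnfu]
Rule 3 Nasal Place Assimilation: [vnfu] → [vmfu]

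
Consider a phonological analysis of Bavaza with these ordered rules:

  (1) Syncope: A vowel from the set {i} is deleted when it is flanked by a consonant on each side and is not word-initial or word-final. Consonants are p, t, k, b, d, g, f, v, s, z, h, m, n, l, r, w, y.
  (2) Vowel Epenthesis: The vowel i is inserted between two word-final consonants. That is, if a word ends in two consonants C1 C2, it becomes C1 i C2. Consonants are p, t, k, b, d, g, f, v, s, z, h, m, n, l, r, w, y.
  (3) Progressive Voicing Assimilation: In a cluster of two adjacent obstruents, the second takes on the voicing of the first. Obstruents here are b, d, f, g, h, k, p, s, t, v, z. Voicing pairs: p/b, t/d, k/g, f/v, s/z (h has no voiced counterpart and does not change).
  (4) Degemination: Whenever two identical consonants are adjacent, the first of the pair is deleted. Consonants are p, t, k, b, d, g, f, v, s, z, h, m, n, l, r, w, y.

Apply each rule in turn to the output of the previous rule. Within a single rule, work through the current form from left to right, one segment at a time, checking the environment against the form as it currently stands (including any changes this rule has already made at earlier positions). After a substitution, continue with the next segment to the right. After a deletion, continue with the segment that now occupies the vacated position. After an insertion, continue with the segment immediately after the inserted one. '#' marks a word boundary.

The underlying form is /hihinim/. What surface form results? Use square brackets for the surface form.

(1) Syncope: [hihinim] → [hhnm]
(2) Vowel Epenthesis: [hhnm] → [hhnim]
(3) Progressive Voicing Assimilation: no change — [hhnim]
(4) Degemination: [hhnim] → [hnim]

[hnim]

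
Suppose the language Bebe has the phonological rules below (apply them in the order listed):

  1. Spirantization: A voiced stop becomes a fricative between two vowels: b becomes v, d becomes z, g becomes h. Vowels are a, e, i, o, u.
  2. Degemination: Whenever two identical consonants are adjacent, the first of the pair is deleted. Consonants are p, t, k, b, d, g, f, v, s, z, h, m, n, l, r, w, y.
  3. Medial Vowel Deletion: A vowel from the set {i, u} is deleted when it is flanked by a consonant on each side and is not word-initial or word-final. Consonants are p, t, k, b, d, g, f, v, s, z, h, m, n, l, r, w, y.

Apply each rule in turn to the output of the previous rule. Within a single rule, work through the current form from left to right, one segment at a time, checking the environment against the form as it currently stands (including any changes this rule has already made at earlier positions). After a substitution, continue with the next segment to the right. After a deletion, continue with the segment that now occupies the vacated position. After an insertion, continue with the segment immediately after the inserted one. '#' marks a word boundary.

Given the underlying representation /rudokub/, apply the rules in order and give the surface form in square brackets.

[rzokb]

1 Spirantization: [rudokub] → [ruzokub]
2 Degemination: no change — [ruzokub]
3 Medial Vowel Deletion: [ruzokub] → [rzokb]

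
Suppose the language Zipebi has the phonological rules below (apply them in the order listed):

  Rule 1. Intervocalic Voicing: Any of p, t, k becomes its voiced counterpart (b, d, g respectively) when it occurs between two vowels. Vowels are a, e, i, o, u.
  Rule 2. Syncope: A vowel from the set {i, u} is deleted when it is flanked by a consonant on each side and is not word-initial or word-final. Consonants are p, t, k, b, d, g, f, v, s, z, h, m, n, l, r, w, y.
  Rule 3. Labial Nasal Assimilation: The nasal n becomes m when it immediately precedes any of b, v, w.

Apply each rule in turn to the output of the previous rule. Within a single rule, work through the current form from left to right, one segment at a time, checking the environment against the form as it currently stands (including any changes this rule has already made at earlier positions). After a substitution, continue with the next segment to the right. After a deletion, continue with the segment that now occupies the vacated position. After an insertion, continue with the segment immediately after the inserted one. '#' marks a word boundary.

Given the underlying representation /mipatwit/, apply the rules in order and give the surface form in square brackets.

[mbatwt]

Rule 1 Intervocalic Voicing: [mipatwit] → [mibatwit]
Rule 2 Syncope: [mibatwit] → [mbatwt]
Rule 3 Labial Nasal Assimilation: no change — [mbatwt]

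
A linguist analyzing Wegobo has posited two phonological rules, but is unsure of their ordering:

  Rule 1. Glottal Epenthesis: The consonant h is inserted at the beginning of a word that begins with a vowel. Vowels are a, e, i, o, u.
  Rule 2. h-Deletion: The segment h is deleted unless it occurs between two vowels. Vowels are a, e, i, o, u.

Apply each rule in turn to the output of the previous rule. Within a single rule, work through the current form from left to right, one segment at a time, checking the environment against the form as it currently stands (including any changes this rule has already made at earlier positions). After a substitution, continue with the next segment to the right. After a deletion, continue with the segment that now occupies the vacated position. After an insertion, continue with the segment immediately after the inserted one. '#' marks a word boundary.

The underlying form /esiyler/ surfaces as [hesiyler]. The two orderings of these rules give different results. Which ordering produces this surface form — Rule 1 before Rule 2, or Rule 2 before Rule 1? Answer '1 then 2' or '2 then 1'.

Order 1 then 2:
  1 Glottal Epenthesis: [esiyler] → [hesiyler]
  2 h-Deletion: [hesiyler] → [esiyler]
  result: [esiyler]
Order 2 then 1:
  2 h-Deletion: no change — [esiyler]
  1 Glottal Epenthesis: [esiyler] → [hesiyler]
  result: [hesiyler]

2 then 1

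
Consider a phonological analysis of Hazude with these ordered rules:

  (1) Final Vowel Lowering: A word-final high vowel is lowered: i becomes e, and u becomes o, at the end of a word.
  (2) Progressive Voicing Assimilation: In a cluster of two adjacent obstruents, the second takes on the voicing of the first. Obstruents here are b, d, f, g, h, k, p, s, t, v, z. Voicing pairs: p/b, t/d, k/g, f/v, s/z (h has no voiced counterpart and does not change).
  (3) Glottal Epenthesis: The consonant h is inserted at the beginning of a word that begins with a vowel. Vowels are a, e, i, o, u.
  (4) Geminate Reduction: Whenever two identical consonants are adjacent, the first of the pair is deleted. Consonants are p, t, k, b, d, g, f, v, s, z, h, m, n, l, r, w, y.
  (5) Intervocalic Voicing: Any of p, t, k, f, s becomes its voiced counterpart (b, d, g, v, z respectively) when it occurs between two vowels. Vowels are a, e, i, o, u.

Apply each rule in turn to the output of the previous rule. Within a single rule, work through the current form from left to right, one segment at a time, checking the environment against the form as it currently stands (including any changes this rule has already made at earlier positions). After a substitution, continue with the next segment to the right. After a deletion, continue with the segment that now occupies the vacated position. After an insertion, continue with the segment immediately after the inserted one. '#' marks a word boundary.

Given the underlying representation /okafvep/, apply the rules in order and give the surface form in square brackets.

(1) Final Vowel Lowering: no change — [okafvep]
(2) Progressive Voicing Assimilation: [okafvep] → [okaffep]
(3) Glottal Epenthesis: [okaffep] → [hokaffep]
(4) Geminate Reduction: [hokaffep] → [hokafep]
(5) Intervocalic Voicing: [hokafep] → [hogavep]

[hogavep]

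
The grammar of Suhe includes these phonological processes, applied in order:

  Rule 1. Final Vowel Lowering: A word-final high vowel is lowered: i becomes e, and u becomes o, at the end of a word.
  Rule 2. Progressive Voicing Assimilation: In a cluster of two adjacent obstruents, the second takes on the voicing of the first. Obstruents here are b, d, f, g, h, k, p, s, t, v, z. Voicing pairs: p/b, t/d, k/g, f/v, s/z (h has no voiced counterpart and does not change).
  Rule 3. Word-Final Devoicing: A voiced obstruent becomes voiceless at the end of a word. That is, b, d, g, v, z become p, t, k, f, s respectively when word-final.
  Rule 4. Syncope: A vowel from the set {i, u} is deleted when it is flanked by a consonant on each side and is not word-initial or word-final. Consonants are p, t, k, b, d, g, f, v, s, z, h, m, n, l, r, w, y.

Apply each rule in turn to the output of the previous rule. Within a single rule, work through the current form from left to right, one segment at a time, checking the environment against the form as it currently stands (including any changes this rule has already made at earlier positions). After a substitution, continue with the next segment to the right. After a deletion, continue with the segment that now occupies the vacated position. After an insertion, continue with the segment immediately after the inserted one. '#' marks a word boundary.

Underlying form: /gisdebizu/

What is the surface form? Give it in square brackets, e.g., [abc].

[gstebzo]

Rule 1 Final Vowel Lowering: [gisdebizu] → [gisdebizo]
Rule 2 Progressive Voicing Assimilation: [gisdebizo] → [gistebizo]
Rule 3 Word-Final Devoicing: no change — [gistebizo]
Rule 4 Syncope: [gistebizo] → [gstebzo]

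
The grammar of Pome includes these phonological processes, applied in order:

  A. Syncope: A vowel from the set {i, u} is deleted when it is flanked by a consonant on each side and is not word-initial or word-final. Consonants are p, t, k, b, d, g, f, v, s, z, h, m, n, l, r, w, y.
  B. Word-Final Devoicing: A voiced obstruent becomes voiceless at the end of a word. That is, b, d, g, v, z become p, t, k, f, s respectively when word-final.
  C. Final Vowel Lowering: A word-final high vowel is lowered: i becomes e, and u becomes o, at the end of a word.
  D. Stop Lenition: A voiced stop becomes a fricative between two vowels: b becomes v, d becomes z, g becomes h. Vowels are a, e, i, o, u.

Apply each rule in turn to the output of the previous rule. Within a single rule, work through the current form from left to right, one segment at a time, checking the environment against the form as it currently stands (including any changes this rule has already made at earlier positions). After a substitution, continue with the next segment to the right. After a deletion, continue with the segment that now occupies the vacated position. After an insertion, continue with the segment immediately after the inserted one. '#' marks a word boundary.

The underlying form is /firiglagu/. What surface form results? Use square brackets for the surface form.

A Syncope: [firiglagu] → [frglagu]
B Word-Final Devoicing: no change — [frglagu]
C Final Vowel Lowering: [frglagu] → [frglago]
D Stop Lenition: [frglago] → [frglaho]

[frglaho]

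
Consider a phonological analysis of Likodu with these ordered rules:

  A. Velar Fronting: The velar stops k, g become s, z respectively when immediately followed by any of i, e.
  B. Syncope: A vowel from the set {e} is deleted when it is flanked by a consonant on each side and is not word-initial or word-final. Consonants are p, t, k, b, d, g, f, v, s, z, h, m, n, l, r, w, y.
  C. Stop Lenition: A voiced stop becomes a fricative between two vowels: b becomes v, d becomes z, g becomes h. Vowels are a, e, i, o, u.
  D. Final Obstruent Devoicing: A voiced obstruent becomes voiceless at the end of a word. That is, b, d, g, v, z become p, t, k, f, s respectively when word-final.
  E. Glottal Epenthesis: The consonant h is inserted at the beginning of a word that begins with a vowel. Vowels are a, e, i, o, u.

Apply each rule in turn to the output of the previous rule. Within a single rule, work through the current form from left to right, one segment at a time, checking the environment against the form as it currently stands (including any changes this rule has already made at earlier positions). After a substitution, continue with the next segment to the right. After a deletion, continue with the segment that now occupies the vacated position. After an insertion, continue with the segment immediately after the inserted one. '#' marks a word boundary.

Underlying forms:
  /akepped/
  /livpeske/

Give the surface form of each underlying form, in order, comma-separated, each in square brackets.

[hasppt], [livpsse]

/akepped/:
  A Velar Fronting: [akepped] → [asepped]
  B Syncope: [asepped] → [asppd]
  C Stop Lenition: no change — [asppd]
  D Final Obstruent Devoicing: [asppd] → [asppt]
  E Glottal Epenthesis: [asppt] → [hasppt]
/livpeske/:
  A Velar Fronting: [livpeske] → [livpesse]
  B Syncope: [livpesse] → [livpsse]
  C Stop Lenition: no change — [livpsse]
  D Final Obstruent Devoicing: no change — [livpsse]
  E Glottal Epenthesis: no change — [livpsse]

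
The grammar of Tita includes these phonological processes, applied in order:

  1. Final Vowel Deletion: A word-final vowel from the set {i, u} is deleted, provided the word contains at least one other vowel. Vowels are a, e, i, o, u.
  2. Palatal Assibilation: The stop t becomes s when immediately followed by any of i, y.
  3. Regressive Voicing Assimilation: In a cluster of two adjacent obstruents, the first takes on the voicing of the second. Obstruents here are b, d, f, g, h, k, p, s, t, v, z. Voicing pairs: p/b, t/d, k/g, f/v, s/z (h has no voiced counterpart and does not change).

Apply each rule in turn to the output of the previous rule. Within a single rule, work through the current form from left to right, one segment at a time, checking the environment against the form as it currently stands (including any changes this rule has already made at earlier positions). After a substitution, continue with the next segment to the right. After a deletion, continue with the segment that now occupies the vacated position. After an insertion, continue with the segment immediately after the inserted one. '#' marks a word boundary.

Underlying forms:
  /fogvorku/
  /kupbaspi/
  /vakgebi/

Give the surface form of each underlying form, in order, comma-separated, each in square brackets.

/fogvorku/:
  1 Final Vowel Deletion: [fogvorku] → [fogvork]
  2 Palatal Assibilation: no change — [fogvork]
  3 Regressive Voicing Assimilation: no change — [fogvork]
/kupbaspi/:
  1 Final Vowel Deletion: [kupbaspi] → [kupbasp]
  2 Palatal Assibilation: no change — [kupbasp]
  3 Regressive Voicing Assimilation: [kupbasp] → [kubbasp]
/vakgebi/:
  1 Final Vowel Deletion: [vakgebi] → [vakgeb]
  2 Palatal Assibilation: no change — [vakgeb]
  3 Regressive Voicing Assimilation: [vakgeb] → [vaggeb]

[fogvork], [kubbasp], [vaggeb]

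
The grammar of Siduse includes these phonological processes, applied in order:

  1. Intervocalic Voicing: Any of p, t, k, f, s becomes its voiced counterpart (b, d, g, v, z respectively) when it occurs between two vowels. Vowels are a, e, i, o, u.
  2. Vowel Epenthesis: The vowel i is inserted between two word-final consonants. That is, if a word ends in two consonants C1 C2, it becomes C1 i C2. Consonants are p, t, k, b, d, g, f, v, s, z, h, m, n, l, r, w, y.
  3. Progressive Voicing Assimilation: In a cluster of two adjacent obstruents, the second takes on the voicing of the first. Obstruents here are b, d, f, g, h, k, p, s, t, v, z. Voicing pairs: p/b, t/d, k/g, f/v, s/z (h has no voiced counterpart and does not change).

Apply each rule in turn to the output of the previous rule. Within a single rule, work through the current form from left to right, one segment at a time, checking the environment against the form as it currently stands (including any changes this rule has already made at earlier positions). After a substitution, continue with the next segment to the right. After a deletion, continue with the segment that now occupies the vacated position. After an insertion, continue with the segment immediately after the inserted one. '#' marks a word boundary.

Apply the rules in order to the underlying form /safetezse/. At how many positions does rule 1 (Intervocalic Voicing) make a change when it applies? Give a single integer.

1 Intervocalic Voicing: [safetezse] → [savedezse]
2 Vowel Epenthesis: no change — [savedezse]
3 Progressive Voicing Assimilation: [savedezse] → [savedezze]
Rule 1 changed 2 position(s).

2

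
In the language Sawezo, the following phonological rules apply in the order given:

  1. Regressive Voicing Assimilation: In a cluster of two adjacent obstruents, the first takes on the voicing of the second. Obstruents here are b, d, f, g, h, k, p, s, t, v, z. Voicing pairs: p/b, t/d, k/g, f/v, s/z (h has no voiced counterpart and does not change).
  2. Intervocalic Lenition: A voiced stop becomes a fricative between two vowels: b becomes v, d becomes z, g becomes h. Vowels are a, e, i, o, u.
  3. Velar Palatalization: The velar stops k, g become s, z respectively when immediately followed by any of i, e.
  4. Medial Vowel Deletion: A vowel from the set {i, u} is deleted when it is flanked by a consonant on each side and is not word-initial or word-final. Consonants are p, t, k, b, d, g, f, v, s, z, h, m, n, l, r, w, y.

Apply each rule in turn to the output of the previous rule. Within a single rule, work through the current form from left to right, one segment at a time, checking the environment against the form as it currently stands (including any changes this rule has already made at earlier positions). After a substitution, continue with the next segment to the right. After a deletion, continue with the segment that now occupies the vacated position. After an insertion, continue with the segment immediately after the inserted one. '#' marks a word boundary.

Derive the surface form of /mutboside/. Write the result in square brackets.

[mdbosze]

1 Regressive Voicing Assimilation: [mutboside] → [mudboside]
2 Intervocalic Lenition: [mudboside] → [mudbosize]
3 Velar Palatalization: no change — [mudbosize]
4 Medial Vowel Deletion: [mudbosize] → [mdbosze]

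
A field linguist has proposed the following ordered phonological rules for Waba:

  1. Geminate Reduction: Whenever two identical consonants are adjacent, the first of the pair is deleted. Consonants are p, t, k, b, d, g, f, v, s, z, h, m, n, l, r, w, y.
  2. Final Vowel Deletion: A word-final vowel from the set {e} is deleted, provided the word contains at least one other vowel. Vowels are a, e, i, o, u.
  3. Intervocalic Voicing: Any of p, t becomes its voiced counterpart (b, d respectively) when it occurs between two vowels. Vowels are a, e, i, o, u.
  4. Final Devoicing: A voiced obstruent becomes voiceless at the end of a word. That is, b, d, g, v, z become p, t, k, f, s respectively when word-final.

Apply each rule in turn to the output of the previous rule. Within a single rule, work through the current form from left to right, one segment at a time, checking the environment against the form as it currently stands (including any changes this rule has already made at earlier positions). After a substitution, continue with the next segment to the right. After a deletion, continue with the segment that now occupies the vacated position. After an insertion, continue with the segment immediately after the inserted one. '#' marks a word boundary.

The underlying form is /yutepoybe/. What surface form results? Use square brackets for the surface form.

[yudeboyp]

1 Geminate Reduction: no change — [yutepoybe]
2 Final Vowel Deletion: [yutepoybe] → [yutepoyb]
3 Intervocalic Voicing: [yutepoyb] → [yudeboyb]
4 Final Devoicing: [yudeboyb] → [yudeboyp]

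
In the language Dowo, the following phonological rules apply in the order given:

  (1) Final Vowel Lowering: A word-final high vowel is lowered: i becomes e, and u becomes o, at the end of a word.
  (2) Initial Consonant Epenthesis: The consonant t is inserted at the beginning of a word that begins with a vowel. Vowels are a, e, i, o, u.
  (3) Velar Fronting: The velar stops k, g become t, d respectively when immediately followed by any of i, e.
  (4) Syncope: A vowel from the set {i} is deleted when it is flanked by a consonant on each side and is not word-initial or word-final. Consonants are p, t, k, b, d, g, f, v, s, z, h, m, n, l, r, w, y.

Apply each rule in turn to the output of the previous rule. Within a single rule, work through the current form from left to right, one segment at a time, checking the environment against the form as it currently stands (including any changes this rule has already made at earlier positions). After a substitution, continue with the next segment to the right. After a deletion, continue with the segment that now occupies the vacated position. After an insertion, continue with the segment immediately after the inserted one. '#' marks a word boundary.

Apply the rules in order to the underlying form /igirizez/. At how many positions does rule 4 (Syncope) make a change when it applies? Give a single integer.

3

(1) Final Vowel Lowering: no change — [igirizez]
(2) Initial Consonant Epenthesis: [igirizez] → [tigirizez]
(3) Velar Fronting: [tigirizez] → [tidirizez]
(4) Syncope: [tidirizez] → [tdrzez]
Rule 4 changed 3 position(s).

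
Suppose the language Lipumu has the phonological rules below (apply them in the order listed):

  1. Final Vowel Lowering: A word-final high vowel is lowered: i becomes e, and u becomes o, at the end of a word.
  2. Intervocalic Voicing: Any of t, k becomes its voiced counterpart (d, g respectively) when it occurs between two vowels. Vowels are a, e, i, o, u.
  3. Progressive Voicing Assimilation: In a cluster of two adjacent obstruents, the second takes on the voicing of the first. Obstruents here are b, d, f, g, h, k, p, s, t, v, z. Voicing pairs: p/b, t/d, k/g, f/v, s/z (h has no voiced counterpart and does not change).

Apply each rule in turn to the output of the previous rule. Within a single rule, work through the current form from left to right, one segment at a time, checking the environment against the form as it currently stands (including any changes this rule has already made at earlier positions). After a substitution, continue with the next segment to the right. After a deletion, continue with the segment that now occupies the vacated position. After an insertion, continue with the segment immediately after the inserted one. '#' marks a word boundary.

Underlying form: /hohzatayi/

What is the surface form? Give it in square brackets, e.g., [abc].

[hohsadaye]

1 Final Vowel Lowering: [hohzatayi] → [hohzataye]
2 Intervocalic Voicing: [hohzataye] → [hohzadaye]
3 Progressive Voicing Assimilation: [hohzadaye] → [hohsadaye]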